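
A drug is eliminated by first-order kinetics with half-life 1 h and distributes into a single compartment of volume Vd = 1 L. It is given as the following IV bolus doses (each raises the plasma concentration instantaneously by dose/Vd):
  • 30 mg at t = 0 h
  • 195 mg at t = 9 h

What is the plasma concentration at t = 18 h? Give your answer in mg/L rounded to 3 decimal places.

k = ln 2 / 1 = 0.69315 per h
Dose 1 (30 mg at t=0 h): 30·exp(−0.69315·18) = 0.000 mg/L
Dose 2 (195 mg at t=9 h): 195·exp(−0.69315·9) = 0.381 mg/L
C(18) = 0.000 + 0.381 = 0.381 mg/L

0.381 mg/L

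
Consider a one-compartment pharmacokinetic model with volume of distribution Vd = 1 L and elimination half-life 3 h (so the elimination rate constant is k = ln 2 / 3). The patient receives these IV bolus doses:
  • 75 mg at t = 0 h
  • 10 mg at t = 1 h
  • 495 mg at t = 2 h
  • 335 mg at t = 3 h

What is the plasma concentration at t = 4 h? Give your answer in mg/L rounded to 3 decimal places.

612.484 mg/L

k = ln 2 / 3 = 0.23105 per h
Dose 1 (75 mg at t=0 h): 75·exp(−0.23105·4) = 29.764 mg/L
Dose 2 (10 mg at t=1 h): 10·exp(−0.23105·3) = 5.000 mg/L
Dose 3 (495 mg at t=2 h): 495·exp(−0.23105·2) = 311.830 mg/L
Dose 4 (335 mg at t=3 h): 335·exp(−0.23105·1) = 265.890 mg/L
C(4) = 29.764 + 5.000 + 311.830 + 265.890 = 612.484 mg/L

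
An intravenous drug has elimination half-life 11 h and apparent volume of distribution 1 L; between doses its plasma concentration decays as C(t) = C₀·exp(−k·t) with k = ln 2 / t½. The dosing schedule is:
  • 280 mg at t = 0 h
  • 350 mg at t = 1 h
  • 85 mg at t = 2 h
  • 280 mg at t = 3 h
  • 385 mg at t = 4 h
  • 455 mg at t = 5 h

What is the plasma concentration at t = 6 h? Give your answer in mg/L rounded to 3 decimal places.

k = ln 2 / 11 = 0.06301 per h
Dose 1 (280 mg at t=0 h): 280·exp(−0.06301·6) = 191.849 mg/L
Dose 2 (350 mg at t=1 h): 350·exp(−0.06301·5) = 255.409 mg/L
Dose 3 (85 mg at t=2 h): 85·exp(−0.06301·4) = 66.062 mg/L
Dose 4 (280 mg at t=3 h): 280·exp(−0.06301·3) = 231.771 mg/L
Dose 5 (385 mg at t=4 h): 385·exp(−0.06301·2) = 339.413 mg/L
Dose 6 (455 mg at t=5 h): 455·exp(−0.06301·1) = 427.214 mg/L
C(6) = 191.849 + 255.409 + 66.062 + 231.771 + 339.413 + 427.214 = 1511.718 mg/L

1511.718 mg/L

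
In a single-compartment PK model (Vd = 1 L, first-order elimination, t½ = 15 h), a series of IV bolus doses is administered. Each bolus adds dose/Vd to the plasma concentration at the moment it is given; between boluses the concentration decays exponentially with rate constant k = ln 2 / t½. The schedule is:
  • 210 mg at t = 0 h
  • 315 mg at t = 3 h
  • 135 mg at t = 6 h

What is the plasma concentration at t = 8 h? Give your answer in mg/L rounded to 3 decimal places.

518.199 mg/L

k = ln 2 / 15 = 0.04621 per h
Dose 1 (210 mg at t=0 h): 210·exp(−0.04621·8) = 145.101 mg/L
Dose 2 (315 mg at t=3 h): 315·exp(−0.04621·5) = 250.016 mg/L
Dose 3 (135 mg at t=6 h): 135·exp(−0.04621·2) = 123.083 mg/L
C(8) = 145.101 + 250.016 + 123.083 = 518.199 mg/L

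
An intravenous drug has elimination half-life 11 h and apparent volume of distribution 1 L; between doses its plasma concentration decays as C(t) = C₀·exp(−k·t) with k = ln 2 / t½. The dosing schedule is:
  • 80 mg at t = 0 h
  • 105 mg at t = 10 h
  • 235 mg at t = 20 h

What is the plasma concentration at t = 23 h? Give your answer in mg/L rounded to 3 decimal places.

k = ln 2 / 11 = 0.06301 per h
Dose 1 (80 mg at t=0 h): 80·exp(−0.06301·23) = 18.779 mg/L
Dose 2 (105 mg at t=10 h): 105·exp(−0.06301·13) = 46.284 mg/L
Dose 3 (235 mg at t=20 h): 235·exp(−0.06301·3) = 194.522 mg/L
C(23) = 18.779 + 46.284 + 194.522 = 259.584 mg/L

259.584 mg/L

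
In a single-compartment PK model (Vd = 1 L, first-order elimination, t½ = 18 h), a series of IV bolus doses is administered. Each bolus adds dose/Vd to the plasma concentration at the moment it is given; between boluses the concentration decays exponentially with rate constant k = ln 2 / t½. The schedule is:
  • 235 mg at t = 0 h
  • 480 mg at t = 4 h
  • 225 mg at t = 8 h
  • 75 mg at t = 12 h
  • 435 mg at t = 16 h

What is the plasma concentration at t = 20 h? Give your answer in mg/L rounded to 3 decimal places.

k = ln 2 / 18 = 0.03851 per h
Dose 1 (235 mg at t=0 h): 235·exp(−0.03851·20) = 108.790 mg/L
Dose 2 (480 mg at t=4 h): 480·exp(−0.03851·16) = 259.214 mg/L
Dose 3 (225 mg at t=8 h): 225·exp(−0.03851·12) = 141.741 mg/L
Dose 4 (75 mg at t=12 h): 75·exp(−0.03851·8) = 55.115 mg/L
Dose 5 (435 mg at t=16 h): 435·exp(−0.03851·4) = 372.901 mg/L
C(20) = 108.790 + 259.214 + 141.741 + 55.115 + 372.901 = 937.762 mg/L

937.762 mg/L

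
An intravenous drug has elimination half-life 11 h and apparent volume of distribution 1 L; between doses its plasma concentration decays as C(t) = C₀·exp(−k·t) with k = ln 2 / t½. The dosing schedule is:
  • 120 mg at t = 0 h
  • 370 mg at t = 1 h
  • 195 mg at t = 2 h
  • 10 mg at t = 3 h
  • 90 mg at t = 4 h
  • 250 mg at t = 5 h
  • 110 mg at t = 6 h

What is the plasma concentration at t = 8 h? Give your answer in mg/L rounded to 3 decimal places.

k = ln 2 / 11 = 0.06301 per h
Dose 1 (120 mg at t=0 h): 120·exp(−0.06301·8) = 72.485 mg/L
Dose 2 (370 mg at t=1 h): 370·exp(−0.06301·7) = 238.033 mg/L
Dose 3 (195 mg at t=2 h): 195·exp(−0.06301·6) = 133.609 mg/L
Dose 4 (10 mg at t=3 h): 10·exp(−0.06301·5) = 7.297 mg/L
Dose 5 (90 mg at t=4 h): 90·exp(−0.06301·4) = 69.948 mg/L
Dose 6 (250 mg at t=5 h): 250·exp(−0.06301·3) = 206.938 mg/L
Dose 7 (110 mg at t=6 h): 110·exp(−0.06301·2) = 96.975 mg/L
C(8) = 72.485 + 238.033 + 133.609 + 7.297 + 69.948 + 206.938 + 96.975 = 825.287 mg/L

825.287 mg/L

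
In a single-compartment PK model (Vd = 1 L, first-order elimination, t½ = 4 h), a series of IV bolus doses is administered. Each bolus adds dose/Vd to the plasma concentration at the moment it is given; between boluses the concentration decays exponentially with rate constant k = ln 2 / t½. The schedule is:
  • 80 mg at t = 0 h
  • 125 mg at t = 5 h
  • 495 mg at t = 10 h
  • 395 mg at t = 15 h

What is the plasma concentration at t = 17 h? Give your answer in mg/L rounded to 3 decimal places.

k = ln 2 / 4 = 0.17329 per h
Dose 1 (80 mg at t=0 h): 80·exp(−0.17329·17) = 4.204 mg/L
Dose 2 (125 mg at t=5 h): 125·exp(−0.17329·12) = 15.625 mg/L
Dose 3 (495 mg at t=10 h): 495·exp(−0.17329·7) = 147.164 mg/L
Dose 4 (395 mg at t=15 h): 395·exp(−0.17329·2) = 279.307 mg/L
C(17) = 4.204 + 15.625 + 147.164 + 279.307 = 446.301 mg/L

446.301 mg/L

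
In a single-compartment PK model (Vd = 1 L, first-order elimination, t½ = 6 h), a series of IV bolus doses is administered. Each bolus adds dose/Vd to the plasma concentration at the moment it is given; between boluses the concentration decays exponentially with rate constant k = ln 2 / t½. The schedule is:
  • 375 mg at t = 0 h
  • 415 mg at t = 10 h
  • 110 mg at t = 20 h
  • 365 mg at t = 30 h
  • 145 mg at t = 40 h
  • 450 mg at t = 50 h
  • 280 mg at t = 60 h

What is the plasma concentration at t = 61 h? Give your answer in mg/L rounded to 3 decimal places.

401.144 mg/L

k = ln 2 / 6 = 0.11552 per h
Dose 1 (375 mg at t=0 h): 375·exp(−0.11552·61) = 0.326 mg/L
Dose 2 (415 mg at t=10 h): 415·exp(−0.11552·51) = 1.146 mg/L
Dose 3 (110 mg at t=20 h): 110·exp(−0.11552·41) = 0.965 mg/L
Dose 4 (365 mg at t=30 h): 365·exp(−0.11552·31) = 10.162 mg/L
Dose 5 (145 mg at t=40 h): 145·exp(−0.11552·21) = 12.816 mg/L
Dose 6 (450 mg at t=50 h): 450·exp(−0.11552·11) = 126.277 mg/L
Dose 7 (280 mg at t=60 h): 280·exp(−0.11552·1) = 249.452 mg/L
C(61) = 0.326 + 1.146 + 0.965 + 10.162 + 12.816 + 126.277 + 249.452 = 401.144 mg/L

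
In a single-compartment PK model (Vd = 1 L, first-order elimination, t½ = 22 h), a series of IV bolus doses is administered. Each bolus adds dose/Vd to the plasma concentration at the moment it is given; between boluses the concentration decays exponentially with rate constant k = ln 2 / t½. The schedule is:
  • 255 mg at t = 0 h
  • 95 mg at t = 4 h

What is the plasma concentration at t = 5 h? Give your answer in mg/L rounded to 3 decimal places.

309.887 mg/L

k = ln 2 / 22 = 0.03151 per h
Dose 1 (255 mg at t=0 h): 255·exp(−0.03151·5) = 217.833 mg/L
Dose 2 (95 mg at t=4 h): 95·exp(−0.03151·1) = 92.054 mg/L
C(5) = 217.833 + 92.054 = 309.887 mg/L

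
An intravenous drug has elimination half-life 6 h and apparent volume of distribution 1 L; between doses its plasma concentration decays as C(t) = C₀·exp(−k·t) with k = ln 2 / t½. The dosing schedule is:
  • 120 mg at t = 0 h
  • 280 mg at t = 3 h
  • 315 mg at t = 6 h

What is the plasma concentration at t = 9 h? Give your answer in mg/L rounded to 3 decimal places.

405.165 mg/L

k = ln 2 / 6 = 0.11552 per h
Dose 1 (120 mg at t=0 h): 120·exp(−0.11552·9) = 42.426 mg/L
Dose 2 (280 mg at t=3 h): 280·exp(−0.11552·6) = 140.000 mg/L
Dose 3 (315 mg at t=6 h): 315·exp(−0.11552·3) = 222.739 mg/L
C(9) = 42.426 + 140.000 + 222.739 = 405.165 mg/L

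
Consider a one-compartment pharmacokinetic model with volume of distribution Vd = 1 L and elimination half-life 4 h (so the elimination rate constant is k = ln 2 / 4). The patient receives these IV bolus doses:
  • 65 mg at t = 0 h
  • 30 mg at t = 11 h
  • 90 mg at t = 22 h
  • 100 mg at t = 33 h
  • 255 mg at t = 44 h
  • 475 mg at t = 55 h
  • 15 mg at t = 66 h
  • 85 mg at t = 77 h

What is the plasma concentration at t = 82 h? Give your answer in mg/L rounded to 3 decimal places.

k = ln 2 / 4 = 0.17329 per h
Dose 1 (65 mg at t=0 h): 65·exp(−0.17329·82) = 0.000 mg/L
Dose 2 (30 mg at t=11 h): 30·exp(−0.17329·71) = 0.000 mg/L
Dose 3 (90 mg at t=22 h): 90·exp(−0.17329·60) = 0.003 mg/L
Dose 4 (100 mg at t=33 h): 100·exp(−0.17329·49) = 0.021 mg/L
Dose 5 (255 mg at t=44 h): 255·exp(−0.17329·38) = 0.352 mg/L
Dose 6 (475 mg at t=55 h): 475·exp(−0.17329·27) = 4.413 mg/L
Dose 7 (15 mg at t=66 h): 15·exp(−0.17329·16) = 0.938 mg/L
Dose 8 (85 mg at t=77 h): 85·exp(−0.17329·5) = 35.738 mg/L
C(82) = 0.000 + 0.000 + 0.003 + 0.021 + 0.352 + 4.413 + 0.938 + 35.738 = 41.464 mg/L

41.464 mg/L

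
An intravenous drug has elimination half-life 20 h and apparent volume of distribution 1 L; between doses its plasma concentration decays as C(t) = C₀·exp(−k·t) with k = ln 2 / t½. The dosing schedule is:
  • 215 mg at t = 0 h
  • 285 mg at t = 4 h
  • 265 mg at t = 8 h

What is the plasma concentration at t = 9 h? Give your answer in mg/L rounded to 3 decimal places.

k = ln 2 / 20 = 0.03466 per h
Dose 1 (215 mg at t=0 h): 215·exp(−0.03466·9) = 157.389 mg/L
Dose 2 (285 mg at t=4 h): 285·exp(−0.03466·5) = 239.655 mg/L
Dose 3 (265 mg at t=8 h): 265·exp(−0.03466·1) = 255.973 mg/L
C(9) = 157.389 + 239.655 + 255.973 = 653.018 mg/L

653.018 mg/L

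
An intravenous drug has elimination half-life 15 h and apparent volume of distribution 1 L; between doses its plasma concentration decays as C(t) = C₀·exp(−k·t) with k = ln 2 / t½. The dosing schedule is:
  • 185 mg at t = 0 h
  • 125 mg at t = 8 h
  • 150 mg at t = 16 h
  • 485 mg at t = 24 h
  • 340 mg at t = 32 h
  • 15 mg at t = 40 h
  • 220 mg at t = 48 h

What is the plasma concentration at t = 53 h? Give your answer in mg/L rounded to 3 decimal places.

497.400 mg/L

k = ln 2 / 15 = 0.04621 per h
Dose 1 (185 mg at t=0 h): 185·exp(−0.04621·53) = 15.978 mg/L
Dose 2 (125 mg at t=8 h): 125·exp(−0.04621·45) = 15.625 mg/L
Dose 3 (150 mg at t=16 h): 150·exp(−0.04621·37) = 27.136 mg/L
Dose 4 (485 mg at t=24 h): 485·exp(−0.04621·29) = 126.984 mg/L
Dose 5 (340 mg at t=32 h): 340·exp(−0.04621·21) = 128.836 mg/L
Dose 6 (15 mg at t=40 h): 15·exp(−0.04621·13) = 8.226 mg/L
Dose 7 (220 mg at t=48 h): 220·exp(−0.04621·5) = 174.614 mg/L
C(53) = 15.978 + 15.625 + 27.136 + 126.984 + 128.836 + 8.226 + 174.614 = 497.400 mg/L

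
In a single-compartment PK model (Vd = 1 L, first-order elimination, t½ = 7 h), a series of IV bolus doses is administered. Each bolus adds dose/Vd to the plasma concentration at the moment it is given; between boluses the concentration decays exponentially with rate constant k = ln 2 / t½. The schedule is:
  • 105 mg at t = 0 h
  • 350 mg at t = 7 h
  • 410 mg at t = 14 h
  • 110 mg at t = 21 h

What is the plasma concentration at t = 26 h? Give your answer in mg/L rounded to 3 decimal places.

253.326 mg/L

k = ln 2 / 7 = 0.09902 per h
Dose 1 (105 mg at t=0 h): 105·exp(−0.09902·26) = 8.000 mg/L
Dose 2 (350 mg at t=7 h): 350·exp(−0.09902·19) = 53.332 mg/L
Dose 3 (410 mg at t=14 h): 410·exp(−0.09902·12) = 124.949 mg/L
Dose 4 (110 mg at t=21 h): 110·exp(−0.09902·5) = 67.046 mg/L
C(26) = 8.000 + 53.332 + 124.949 + 67.046 = 253.326 mg/L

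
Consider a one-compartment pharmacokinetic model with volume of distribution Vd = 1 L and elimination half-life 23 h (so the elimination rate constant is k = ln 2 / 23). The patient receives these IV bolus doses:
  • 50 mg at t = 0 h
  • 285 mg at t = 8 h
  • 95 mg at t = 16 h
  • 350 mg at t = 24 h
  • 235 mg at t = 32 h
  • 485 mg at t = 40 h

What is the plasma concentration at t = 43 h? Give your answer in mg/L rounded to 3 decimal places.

964.232 mg/L

k = ln 2 / 23 = 0.03014 per h
Dose 1 (50 mg at t=0 h): 50·exp(−0.03014·43) = 13.683 mg/L
Dose 2 (285 mg at t=8 h): 285·exp(−0.03014·35) = 99.256 mg/L
Dose 3 (95 mg at t=16 h): 95·exp(−0.03014·27) = 42.106 mg/L
Dose 4 (350 mg at t=24 h): 350·exp(−0.03014·19) = 197.420 mg/L
Dose 5 (235 mg at t=32 h): 235·exp(−0.03014·11) = 168.693 mg/L
Dose 6 (485 mg at t=40 h): 485·exp(−0.03014·3) = 443.075 mg/L
C(43) = 13.683 + 99.256 + 42.106 + 197.420 + 168.693 + 443.075 = 964.232 mg/L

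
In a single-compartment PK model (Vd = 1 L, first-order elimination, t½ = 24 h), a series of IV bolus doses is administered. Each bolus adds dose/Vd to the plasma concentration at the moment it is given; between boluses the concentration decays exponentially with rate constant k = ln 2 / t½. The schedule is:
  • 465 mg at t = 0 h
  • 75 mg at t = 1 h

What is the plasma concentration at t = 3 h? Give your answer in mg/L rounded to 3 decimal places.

497.197 mg/L

k = ln 2 / 24 = 0.02888 per h
Dose 1 (465 mg at t=0 h): 465·exp(−0.02888·3) = 426.407 mg/L
Dose 2 (75 mg at t=1 h): 75·exp(−0.02888·2) = 70.791 mg/L
C(3) = 426.407 + 70.791 = 497.197 mg/L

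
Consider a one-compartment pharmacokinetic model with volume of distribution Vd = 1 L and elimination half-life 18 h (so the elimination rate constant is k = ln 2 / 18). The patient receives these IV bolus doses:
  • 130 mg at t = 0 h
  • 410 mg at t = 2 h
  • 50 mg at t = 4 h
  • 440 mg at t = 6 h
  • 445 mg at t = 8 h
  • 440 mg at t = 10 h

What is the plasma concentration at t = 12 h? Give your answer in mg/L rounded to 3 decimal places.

k = ln 2 / 18 = 0.03851 per h
Dose 1 (130 mg at t=0 h): 130·exp(−0.03851·12) = 81.895 mg/L
Dose 2 (410 mg at t=2 h): 410·exp(−0.03851·10) = 278.962 mg/L
Dose 3 (50 mg at t=4 h): 50·exp(−0.03851·8) = 36.743 mg/L
Dose 4 (440 mg at t=6 h): 440·exp(−0.03851·6) = 349.228 mg/L
Dose 5 (445 mg at t=8 h): 445·exp(−0.03851·4) = 381.474 mg/L
Dose 6 (440 mg at t=10 h): 440·exp(−0.03851·2) = 407.385 mg/L
C(12) = 81.895 + 278.962 + 36.743 + 349.228 + 381.474 + 407.385 = 1535.687 mg/L

1535.687 mg/L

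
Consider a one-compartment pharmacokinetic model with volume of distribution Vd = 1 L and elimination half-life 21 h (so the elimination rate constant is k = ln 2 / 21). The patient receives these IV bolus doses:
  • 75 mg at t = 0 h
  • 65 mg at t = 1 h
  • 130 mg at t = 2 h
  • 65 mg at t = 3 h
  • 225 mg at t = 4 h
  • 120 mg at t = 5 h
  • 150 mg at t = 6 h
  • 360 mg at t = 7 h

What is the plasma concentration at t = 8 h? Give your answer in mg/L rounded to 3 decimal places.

1065.527 mg/L

k = ln 2 / 21 = 0.03301 per h
Dose 1 (75 mg at t=0 h): 75·exp(−0.03301·8) = 57.595 mg/L
Dose 2 (65 mg at t=1 h): 65·exp(−0.03301·7) = 51.591 mg/L
Dose 3 (130 mg at t=2 h): 130·exp(−0.03301·6) = 106.644 mg/L
Dose 4 (65 mg at t=3 h): 65·exp(−0.03301·5) = 55.111 mg/L
Dose 5 (225 mg at t=4 h): 225·exp(−0.03301·4) = 197.171 mg/L
Dose 6 (120 mg at t=5 h): 120·exp(−0.03301·3) = 108.687 mg/L
Dose 7 (150 mg at t=6 h): 150·exp(−0.03301·2) = 140.418 mg/L
Dose 8 (360 mg at t=7 h): 360·exp(−0.03301·1) = 348.311 mg/L
C(8) = 57.595 + 51.591 + 106.644 + 55.111 + 197.171 + 108.687 + 140.418 + 348.311 = 1065.527 mg/L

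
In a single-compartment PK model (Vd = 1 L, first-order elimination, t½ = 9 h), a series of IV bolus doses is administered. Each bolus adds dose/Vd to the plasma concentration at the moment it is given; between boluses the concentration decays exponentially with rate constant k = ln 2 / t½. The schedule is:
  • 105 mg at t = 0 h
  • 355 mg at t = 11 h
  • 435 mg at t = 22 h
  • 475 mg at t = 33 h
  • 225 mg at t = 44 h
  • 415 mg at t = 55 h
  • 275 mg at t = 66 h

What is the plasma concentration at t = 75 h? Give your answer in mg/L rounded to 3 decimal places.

276.044 mg/L

k = ln 2 / 9 = 0.07702 per h
Dose 1 (105 mg at t=0 h): 105·exp(−0.07702·75) = 0.326 mg/L
Dose 2 (355 mg at t=11 h): 355·exp(−0.07702·64) = 2.568 mg/L
Dose 3 (435 mg at t=22 h): 435·exp(−0.07702·53) = 7.341 mg/L
Dose 4 (475 mg at t=33 h): 475·exp(−0.07702·42) = 18.702 mg/L
Dose 5 (225 mg at t=44 h): 225·exp(−0.07702·31) = 20.668 mg/L
Dose 6 (415 mg at t=55 h): 415·exp(−0.07702·20) = 88.939 mg/L
Dose 7 (275 mg at t=66 h): 275·exp(−0.07702·9) = 137.500 mg/L
C(75) = 0.326 + 2.568 + 7.341 + 18.702 + 20.668 + 88.939 + 137.500 = 276.044 mg/L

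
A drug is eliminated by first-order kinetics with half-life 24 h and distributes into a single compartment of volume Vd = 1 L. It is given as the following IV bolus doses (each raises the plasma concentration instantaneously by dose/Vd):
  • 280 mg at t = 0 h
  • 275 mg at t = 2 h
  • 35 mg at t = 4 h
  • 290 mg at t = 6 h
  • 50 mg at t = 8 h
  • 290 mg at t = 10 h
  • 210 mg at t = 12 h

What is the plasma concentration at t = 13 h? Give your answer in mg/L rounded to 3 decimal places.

k = ln 2 / 24 = 0.02888 per h
Dose 1 (280 mg at t=0 h): 280·exp(−0.02888·13) = 192.354 mg/L
Dose 2 (275 mg at t=2 h): 275·exp(−0.02888·11) = 200.152 mg/L
Dose 3 (35 mg at t=4 h): 35·exp(−0.02888·9) = 26.989 mg/L
Dose 4 (290 mg at t=6 h): 290·exp(−0.02888·7) = 236.918 mg/L
Dose 5 (50 mg at t=8 h): 50·exp(−0.02888·5) = 43.277 mg/L
Dose 6 (290 mg at t=10 h): 290·exp(−0.02888·3) = 265.931 mg/L
Dose 7 (210 mg at t=12 h): 210·exp(−0.02888·1) = 204.022 mg/L
C(13) = 192.354 + 200.152 + 26.989 + 236.918 + 43.277 + 265.931 + 204.022 = 1169.642 mg/L

1169.642 mg/L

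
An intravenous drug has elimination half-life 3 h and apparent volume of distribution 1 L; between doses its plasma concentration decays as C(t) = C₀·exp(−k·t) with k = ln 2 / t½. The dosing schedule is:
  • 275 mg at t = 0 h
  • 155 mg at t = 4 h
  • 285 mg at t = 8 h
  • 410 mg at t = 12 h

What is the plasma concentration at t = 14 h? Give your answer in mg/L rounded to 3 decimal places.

355.739 mg/L

k = ln 2 / 3 = 0.23105 per h
Dose 1 (275 mg at t=0 h): 275·exp(−0.23105·14) = 10.827 mg/L
Dose 2 (155 mg at t=4 h): 155·exp(−0.23105·10) = 15.378 mg/L
Dose 3 (285 mg at t=8 h): 285·exp(−0.23105·6) = 71.250 mg/L
Dose 4 (410 mg at t=12 h): 410·exp(−0.23105·2) = 258.284 mg/L
C(14) = 10.827 + 15.378 + 71.250 + 258.284 = 355.739 mg/L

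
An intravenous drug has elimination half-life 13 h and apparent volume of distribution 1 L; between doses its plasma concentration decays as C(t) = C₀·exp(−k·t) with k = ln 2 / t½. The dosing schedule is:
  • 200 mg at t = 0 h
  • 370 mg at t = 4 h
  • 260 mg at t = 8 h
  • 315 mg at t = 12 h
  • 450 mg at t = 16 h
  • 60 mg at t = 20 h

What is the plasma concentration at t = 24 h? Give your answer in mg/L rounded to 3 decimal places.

802.125 mg/L

k = ln 2 / 13 = 0.05332 per h
Dose 1 (200 mg at t=0 h): 200·exp(−0.05332·24) = 55.627 mg/L
Dose 2 (370 mg at t=4 h): 370·exp(−0.05332·20) = 127.373 mg/L
Dose 3 (260 mg at t=8 h): 260·exp(−0.05332·16) = 110.783 mg/L
Dose 4 (315 mg at t=12 h): 315·exp(−0.05332·12) = 166.126 mg/L
Dose 5 (450 mg at t=16 h): 450·exp(−0.05332·8) = 293.740 mg/L
Dose 6 (60 mg at t=20 h): 60·exp(−0.05332·4) = 48.476 mg/L
C(24) = 55.627 + 127.373 + 110.783 + 166.126 + 293.740 + 48.476 = 802.125 mg/L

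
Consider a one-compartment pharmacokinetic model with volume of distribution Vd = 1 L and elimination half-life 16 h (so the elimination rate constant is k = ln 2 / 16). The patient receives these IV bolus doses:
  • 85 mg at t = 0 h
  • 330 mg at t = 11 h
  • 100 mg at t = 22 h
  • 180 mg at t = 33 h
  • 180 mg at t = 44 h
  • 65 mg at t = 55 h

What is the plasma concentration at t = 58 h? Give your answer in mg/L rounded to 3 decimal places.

k = ln 2 / 16 = 0.04332 per h
Dose 1 (85 mg at t=0 h): 85·exp(−0.04332·58) = 6.889 mg/L
Dose 2 (330 mg at t=11 h): 330·exp(−0.04332·47) = 43.076 mg/L
Dose 3 (100 mg at t=22 h): 100·exp(−0.04332·36) = 21.022 mg/L
Dose 4 (180 mg at t=33 h): 180·exp(−0.04332·25) = 60.941 mg/L
Dose 5 (180 mg at t=44 h): 180·exp(−0.04332·14) = 98.146 mg/L
Dose 6 (65 mg at t=55 h): 65·exp(−0.04332·3) = 57.078 mg/L
C(58) = 6.889 + 43.076 + 21.022 + 60.941 + 98.146 + 57.078 = 287.154 mg/L

287.154 mg/L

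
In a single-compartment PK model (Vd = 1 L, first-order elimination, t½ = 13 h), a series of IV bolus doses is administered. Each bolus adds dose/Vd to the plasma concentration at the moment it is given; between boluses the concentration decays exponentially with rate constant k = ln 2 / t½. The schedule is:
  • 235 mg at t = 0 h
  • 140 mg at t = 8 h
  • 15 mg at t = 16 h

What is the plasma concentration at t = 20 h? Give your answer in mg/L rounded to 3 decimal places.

k = ln 2 / 13 = 0.05332 per h
Dose 1 (235 mg at t=0 h): 235·exp(−0.05332·20) = 80.899 mg/L
Dose 2 (140 mg at t=8 h): 140·exp(−0.05332·12) = 73.834 mg/L
Dose 3 (15 mg at t=16 h): 15·exp(−0.05332·4) = 12.119 mg/L
C(20) = 80.899 + 73.834 + 12.119 = 166.852 mg/L

166.852 mg/L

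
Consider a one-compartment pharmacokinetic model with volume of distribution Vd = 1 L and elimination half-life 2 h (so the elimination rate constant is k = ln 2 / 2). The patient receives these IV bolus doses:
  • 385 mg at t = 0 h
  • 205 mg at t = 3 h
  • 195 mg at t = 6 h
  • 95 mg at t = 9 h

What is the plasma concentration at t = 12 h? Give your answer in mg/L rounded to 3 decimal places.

73.038 mg/L

k = ln 2 / 2 = 0.34657 per h
Dose 1 (385 mg at t=0 h): 385·exp(−0.34657·12) = 6.016 mg/L
Dose 2 (205 mg at t=3 h): 205·exp(−0.34657·9) = 9.060 mg/L
Dose 3 (195 mg at t=6 h): 195·exp(−0.34657·6) = 24.375 mg/L
Dose 4 (95 mg at t=9 h): 95·exp(−0.34657·3) = 33.588 mg/L
C(12) = 6.016 + 9.060 + 24.375 + 33.588 = 73.038 mg/L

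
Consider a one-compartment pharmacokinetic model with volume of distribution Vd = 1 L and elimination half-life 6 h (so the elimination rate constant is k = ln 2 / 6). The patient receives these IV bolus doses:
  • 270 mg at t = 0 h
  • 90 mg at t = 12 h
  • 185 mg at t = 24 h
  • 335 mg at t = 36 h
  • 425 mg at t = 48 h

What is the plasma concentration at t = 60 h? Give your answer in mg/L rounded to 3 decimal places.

130.693 mg/L

k = ln 2 / 6 = 0.11552 per h
Dose 1 (270 mg at t=0 h): 270·exp(−0.11552·60) = 0.264 mg/L
Dose 2 (90 mg at t=12 h): 90·exp(−0.11552·48) = 0.352 mg/L
Dose 3 (185 mg at t=24 h): 185·exp(−0.11552·36) = 2.891 mg/L
Dose 4 (335 mg at t=36 h): 335·exp(−0.11552·24) = 20.938 mg/L
Dose 5 (425 mg at t=48 h): 425·exp(−0.11552·12) = 106.250 mg/L
C(60) = 0.264 + 0.352 + 2.891 + 20.938 + 106.250 = 130.693 mg/L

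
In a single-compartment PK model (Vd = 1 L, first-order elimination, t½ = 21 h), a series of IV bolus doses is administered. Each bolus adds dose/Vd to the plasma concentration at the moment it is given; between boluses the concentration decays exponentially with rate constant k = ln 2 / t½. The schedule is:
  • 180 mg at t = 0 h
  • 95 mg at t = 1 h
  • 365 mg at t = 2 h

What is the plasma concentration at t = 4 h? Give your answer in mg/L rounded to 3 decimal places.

k = ln 2 / 21 = 0.03301 per h
Dose 1 (180 mg at t=0 h): 180·exp(−0.03301·4) = 157.737 mg/L
Dose 2 (95 mg at t=1 h): 95·exp(−0.03301·3) = 86.044 mg/L
Dose 3 (365 mg at t=2 h): 365·exp(−0.03301·2) = 341.683 mg/L
C(4) = 157.737 + 86.044 + 341.683 = 585.464 mg/L

585.464 mg/L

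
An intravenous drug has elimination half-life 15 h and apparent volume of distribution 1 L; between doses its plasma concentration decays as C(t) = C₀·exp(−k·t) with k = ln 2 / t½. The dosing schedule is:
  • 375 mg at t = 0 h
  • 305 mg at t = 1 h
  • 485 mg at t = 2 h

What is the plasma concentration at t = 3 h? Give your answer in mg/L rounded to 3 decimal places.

1067.630 mg/L

k = ln 2 / 15 = 0.04621 per h
Dose 1 (375 mg at t=0 h): 375·exp(−0.04621·3) = 326.456 mg/L
Dose 2 (305 mg at t=1 h): 305·exp(−0.04621·2) = 278.075 mg/L
Dose 3 (485 mg at t=2 h): 485·exp(−0.04621·1) = 463.098 mg/L
C(3) = 326.456 + 278.075 + 463.098 = 1067.630 mg/L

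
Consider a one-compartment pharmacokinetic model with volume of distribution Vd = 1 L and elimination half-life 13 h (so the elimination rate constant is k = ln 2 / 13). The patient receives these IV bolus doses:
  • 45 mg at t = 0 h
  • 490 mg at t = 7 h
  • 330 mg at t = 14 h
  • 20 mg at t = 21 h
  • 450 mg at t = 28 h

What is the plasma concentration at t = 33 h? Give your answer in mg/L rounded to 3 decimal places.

k = ln 2 / 13 = 0.05332 per h
Dose 1 (45 mg at t=0 h): 45·exp(−0.05332·33) = 7.746 mg/L
Dose 2 (490 mg at t=7 h): 490·exp(−0.05332·26) = 122.500 mg/L
Dose 3 (330 mg at t=14 h): 330·exp(−0.05332·19) = 119.825 mg/L
Dose 4 (20 mg at t=21 h): 20·exp(−0.05332·12) = 10.548 mg/L
Dose 5 (450 mg at t=28 h): 450·exp(−0.05332·5) = 344.692 mg/L
C(33) = 7.746 + 122.500 + 119.825 + 10.548 + 344.692 = 605.311 mg/L

605.311 mg/L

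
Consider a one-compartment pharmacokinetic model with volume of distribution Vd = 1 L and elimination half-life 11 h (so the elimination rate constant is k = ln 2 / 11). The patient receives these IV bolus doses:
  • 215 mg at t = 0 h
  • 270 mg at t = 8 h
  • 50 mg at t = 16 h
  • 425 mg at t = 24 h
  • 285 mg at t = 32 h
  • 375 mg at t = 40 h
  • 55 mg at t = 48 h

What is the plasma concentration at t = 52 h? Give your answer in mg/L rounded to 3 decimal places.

k = ln 2 / 11 = 0.06301 per h
Dose 1 (215 mg at t=0 h): 215·exp(−0.06301·52) = 8.117 mg/L
Dose 2 (270 mg at t=8 h): 270·exp(−0.06301·44) = 16.875 mg/L
Dose 3 (50 mg at t=16 h): 50·exp(−0.06301·36) = 5.173 mg/L
Dose 4 (425 mg at t=24 h): 425·exp(−0.06301·28) = 72.800 mg/L
Dose 5 (285 mg at t=32 h): 285·exp(−0.06301·20) = 80.820 mg/L
Dose 6 (375 mg at t=40 h): 375·exp(−0.06301·12) = 176.050 mg/L
Dose 7 (55 mg at t=48 h): 55·exp(−0.06301·4) = 42.746 mg/L
C(52) = 8.117 + 16.875 + 5.173 + 72.800 + 80.820 + 176.050 + 42.746 = 402.581 mg/L

402.581 mg/L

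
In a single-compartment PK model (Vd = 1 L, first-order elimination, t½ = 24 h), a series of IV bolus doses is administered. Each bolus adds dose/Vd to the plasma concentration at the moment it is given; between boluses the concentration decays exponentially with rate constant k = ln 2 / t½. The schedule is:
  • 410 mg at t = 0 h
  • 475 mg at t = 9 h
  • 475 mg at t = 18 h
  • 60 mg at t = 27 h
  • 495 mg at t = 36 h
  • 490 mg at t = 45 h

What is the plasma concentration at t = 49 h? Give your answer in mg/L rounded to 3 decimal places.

1251.603 mg/L

k = ln 2 / 24 = 0.02888 per h
Dose 1 (410 mg at t=0 h): 410·exp(−0.02888·49) = 99.582 mg/L
Dose 2 (475 mg at t=9 h): 475·exp(−0.02888·40) = 149.616 mg/L
Dose 3 (475 mg at t=18 h): 475·exp(−0.02888·31) = 194.027 mg/L
Dose 4 (60 mg at t=27 h): 60·exp(−0.02888·22) = 31.784 mg/L
Dose 5 (495 mg at t=36 h): 495·exp(−0.02888·13) = 340.054 mg/L
Dose 6 (490 mg at t=45 h): 490·exp(−0.02888·4) = 436.540 mg/L
C(49) = 99.582 + 149.616 + 194.027 + 31.784 + 340.054 + 436.540 = 1251.603 mg/L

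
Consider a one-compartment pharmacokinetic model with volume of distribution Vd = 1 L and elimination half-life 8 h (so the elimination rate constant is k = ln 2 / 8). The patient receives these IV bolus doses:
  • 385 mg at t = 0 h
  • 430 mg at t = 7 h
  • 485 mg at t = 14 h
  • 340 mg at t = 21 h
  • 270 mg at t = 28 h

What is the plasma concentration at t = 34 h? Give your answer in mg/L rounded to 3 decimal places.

k = ln 2 / 8 = 0.08664 per h
Dose 1 (385 mg at t=0 h): 385·exp(−0.08664·34) = 20.234 mg/L
Dose 2 (430 mg at t=7 h): 430·exp(−0.08664·27) = 41.447 mg/L
Dose 3 (485 mg at t=14 h): 485·exp(−0.08664·20) = 85.737 mg/L
Dose 4 (340 mg at t=21 h): 340·exp(−0.08664·13) = 110.231 mg/L
Dose 5 (270 mg at t=28 h): 270·exp(−0.08664·6) = 160.543 mg/L
C(34) = 20.234 + 41.447 + 85.737 + 110.231 + 160.543 = 418.192 mg/L

418.192 mg/L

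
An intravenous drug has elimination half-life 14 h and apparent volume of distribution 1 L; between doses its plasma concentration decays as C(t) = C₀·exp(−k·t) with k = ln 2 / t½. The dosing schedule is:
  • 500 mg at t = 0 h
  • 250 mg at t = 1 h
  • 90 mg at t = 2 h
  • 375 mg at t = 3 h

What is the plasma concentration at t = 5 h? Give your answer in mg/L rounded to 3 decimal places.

k = ln 2 / 14 = 0.04951 per h
Dose 1 (500 mg at t=0 h): 500·exp(−0.04951·5) = 390.355 mg/L
Dose 2 (250 mg at t=1 h): 250·exp(−0.04951·4) = 205.084 mg/L
Dose 3 (90 mg at t=2 h): 90·exp(−0.04951·3) = 77.578 mg/L
Dose 4 (375 mg at t=3 h): 375·exp(−0.04951·2) = 339.646 mg/L
C(5) = 390.355 + 205.084 + 77.578 + 339.646 = 1012.662 mg/L

1012.662 mg/L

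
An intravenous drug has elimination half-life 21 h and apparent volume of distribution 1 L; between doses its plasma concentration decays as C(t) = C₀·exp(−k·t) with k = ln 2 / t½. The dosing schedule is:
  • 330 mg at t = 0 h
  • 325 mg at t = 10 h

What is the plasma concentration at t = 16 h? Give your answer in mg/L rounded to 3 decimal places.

k = ln 2 / 21 = 0.03301 per h
Dose 1 (330 mg at t=0 h): 330·exp(−0.03301·16) = 194.607 mg/L
Dose 2 (325 mg at t=10 h): 325·exp(−0.03301·6) = 266.609 mg/L
C(16) = 194.607 + 266.609 = 461.216 mg/L

461.216 mg/L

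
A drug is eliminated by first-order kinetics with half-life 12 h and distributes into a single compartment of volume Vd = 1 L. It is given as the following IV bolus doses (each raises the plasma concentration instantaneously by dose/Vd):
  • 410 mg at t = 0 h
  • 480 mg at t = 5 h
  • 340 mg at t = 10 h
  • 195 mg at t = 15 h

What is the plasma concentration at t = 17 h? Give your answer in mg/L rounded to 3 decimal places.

794.225 mg/L

k = ln 2 / 12 = 0.05776 per h
Dose 1 (410 mg at t=0 h): 410·exp(−0.05776·17) = 153.576 mg/L
Dose 2 (480 mg at t=5 h): 480·exp(−0.05776·12) = 240.000 mg/L
Dose 3 (340 mg at t=10 h): 340·exp(−0.05776·7) = 226.923 mg/L
Dose 4 (195 mg at t=15 h): 195·exp(−0.05776·2) = 173.725 mg/L
C(17) = 153.576 + 240.000 + 226.923 + 173.725 = 794.225 mg/L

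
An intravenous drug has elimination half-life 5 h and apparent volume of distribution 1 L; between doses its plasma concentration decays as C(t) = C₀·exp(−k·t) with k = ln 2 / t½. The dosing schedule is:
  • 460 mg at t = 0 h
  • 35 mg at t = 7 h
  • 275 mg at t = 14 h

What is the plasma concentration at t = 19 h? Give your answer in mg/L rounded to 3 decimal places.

177.156 mg/L

k = ln 2 / 5 = 0.13863 per h
Dose 1 (460 mg at t=0 h): 460·exp(−0.13863·19) = 33.025 mg/L
Dose 2 (35 mg at t=7 h): 35·exp(−0.13863·12) = 6.631 mg/L
Dose 3 (275 mg at t=14 h): 275·exp(−0.13863·5) = 137.500 mg/L
C(19) = 33.025 + 6.631 + 137.500 = 177.156 mg/L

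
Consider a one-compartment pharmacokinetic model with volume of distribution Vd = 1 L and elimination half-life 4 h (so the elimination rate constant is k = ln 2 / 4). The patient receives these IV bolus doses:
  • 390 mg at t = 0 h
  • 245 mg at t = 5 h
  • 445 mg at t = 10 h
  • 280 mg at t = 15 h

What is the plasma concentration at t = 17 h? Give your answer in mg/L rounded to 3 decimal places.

381.411 mg/L

k = ln 2 / 4 = 0.17329 per h
Dose 1 (390 mg at t=0 h): 390·exp(−0.17329·17) = 20.497 mg/L
Dose 2 (245 mg at t=5 h): 245·exp(−0.17329·12) = 30.625 mg/L
Dose 3 (445 mg at t=10 h): 445·exp(−0.17329·7) = 132.299 mg/L
Dose 4 (280 mg at t=15 h): 280·exp(−0.17329·2) = 197.990 mg/L
C(17) = 20.497 + 30.625 + 132.299 + 197.990 = 381.411 mg/L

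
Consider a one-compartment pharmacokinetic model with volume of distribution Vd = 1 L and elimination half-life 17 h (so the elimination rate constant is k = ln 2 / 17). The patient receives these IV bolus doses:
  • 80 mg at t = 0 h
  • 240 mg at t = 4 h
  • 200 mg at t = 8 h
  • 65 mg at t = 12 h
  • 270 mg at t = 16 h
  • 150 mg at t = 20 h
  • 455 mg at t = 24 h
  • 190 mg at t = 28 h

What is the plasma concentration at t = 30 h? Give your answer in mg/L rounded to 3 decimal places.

1003.161 mg/L

k = ln 2 / 17 = 0.04077 per h
Dose 1 (80 mg at t=0 h): 80·exp(−0.04077·30) = 23.543 mg/L
Dose 2 (240 mg at t=4 h): 240·exp(−0.04077·26) = 83.140 mg/L
Dose 3 (200 mg at t=8 h): 200·exp(−0.04077·22) = 81.557 mg/L
Dose 4 (65 mg at t=12 h): 65·exp(−0.04077·18) = 31.202 mg/L
Dose 5 (270 mg at t=16 h): 270·exp(−0.04077·14) = 152.566 mg/L
Dose 6 (150 mg at t=20 h): 150·exp(−0.04077·10) = 99.773 mg/L
Dose 7 (455 mg at t=24 h): 455·exp(−0.04077·6) = 356.259 mg/L
Dose 8 (190 mg at t=28 h): 190·exp(−0.04077·2) = 175.121 mg/L
C(30) = 23.543 + 83.140 + 81.557 + 31.202 + 152.566 + 99.773 + 356.259 + 175.121 = 1003.161 mg/L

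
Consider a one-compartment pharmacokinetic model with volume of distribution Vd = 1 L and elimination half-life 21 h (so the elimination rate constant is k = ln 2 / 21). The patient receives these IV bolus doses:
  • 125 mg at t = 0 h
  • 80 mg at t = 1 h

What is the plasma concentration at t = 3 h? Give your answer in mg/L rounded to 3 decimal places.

k = ln 2 / 21 = 0.03301 per h
Dose 1 (125 mg at t=0 h): 125·exp(−0.03301·3) = 113.215 mg/L
Dose 2 (80 mg at t=1 h): 80·exp(−0.03301·2) = 74.889 mg/L
C(3) = 113.215 + 74.889 = 188.105 mg/L

188.105 mg/L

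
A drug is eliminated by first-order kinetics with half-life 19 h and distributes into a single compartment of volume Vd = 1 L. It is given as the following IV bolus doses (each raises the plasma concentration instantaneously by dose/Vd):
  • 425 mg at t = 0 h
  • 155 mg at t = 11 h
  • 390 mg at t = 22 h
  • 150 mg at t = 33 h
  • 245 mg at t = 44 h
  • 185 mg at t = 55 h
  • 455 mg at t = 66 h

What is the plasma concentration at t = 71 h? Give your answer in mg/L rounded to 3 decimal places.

k = ln 2 / 19 = 0.03648 per h
Dose 1 (425 mg at t=0 h): 425·exp(−0.03648·71) = 31.878 mg/L
Dose 2 (155 mg at t=11 h): 155·exp(−0.03648·60) = 17.366 mg/L
Dose 3 (390 mg at t=22 h): 390·exp(−0.03648·49) = 65.272 mg/L
Dose 4 (150 mg at t=33 h): 150·exp(−0.03648·38) = 37.500 mg/L
Dose 5 (245 mg at t=44 h): 245·exp(−0.03648·27) = 91.493 mg/L
Dose 6 (185 mg at t=55 h): 185·exp(−0.03648·16) = 103.198 mg/L
Dose 7 (455 mg at t=66 h): 455·exp(−0.03648·5) = 379.134 mg/L
C(71) = 31.878 + 17.366 + 65.272 + 37.500 + 91.493 + 103.198 + 379.134 = 725.841 mg/L

725.841 mg/L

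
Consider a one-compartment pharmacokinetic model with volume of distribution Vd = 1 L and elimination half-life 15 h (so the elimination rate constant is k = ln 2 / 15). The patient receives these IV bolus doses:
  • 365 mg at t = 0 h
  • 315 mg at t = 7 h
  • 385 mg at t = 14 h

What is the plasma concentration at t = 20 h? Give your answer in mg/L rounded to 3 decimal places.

609.376 mg/L

k = ln 2 / 15 = 0.04621 per h
Dose 1 (365 mg at t=0 h): 365·exp(−0.04621·20) = 144.850 mg/L
Dose 2 (315 mg at t=7 h): 315·exp(−0.04621·13) = 172.750 mg/L
Dose 3 (385 mg at t=14 h): 385·exp(−0.04621·6) = 291.775 mg/L
C(20) = 144.850 + 172.750 + 291.775 = 609.376 mg/L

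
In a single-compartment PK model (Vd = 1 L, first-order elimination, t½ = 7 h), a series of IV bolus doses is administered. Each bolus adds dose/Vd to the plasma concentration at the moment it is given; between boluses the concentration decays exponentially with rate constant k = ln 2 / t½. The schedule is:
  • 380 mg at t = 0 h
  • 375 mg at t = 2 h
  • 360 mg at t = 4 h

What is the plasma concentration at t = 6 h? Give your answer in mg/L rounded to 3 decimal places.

k = ln 2 / 7 = 0.09902 per h
Dose 1 (380 mg at t=0 h): 380·exp(−0.09902·6) = 209.777 mg/L
Dose 2 (375 mg at t=2 h): 375·exp(−0.09902·4) = 252.356 mg/L
Dose 3 (360 mg at t=4 h): 360·exp(−0.09902·2) = 295.321 mg/L
C(6) = 209.777 + 252.356 + 295.321 = 757.454 mg/L

757.454 mg/L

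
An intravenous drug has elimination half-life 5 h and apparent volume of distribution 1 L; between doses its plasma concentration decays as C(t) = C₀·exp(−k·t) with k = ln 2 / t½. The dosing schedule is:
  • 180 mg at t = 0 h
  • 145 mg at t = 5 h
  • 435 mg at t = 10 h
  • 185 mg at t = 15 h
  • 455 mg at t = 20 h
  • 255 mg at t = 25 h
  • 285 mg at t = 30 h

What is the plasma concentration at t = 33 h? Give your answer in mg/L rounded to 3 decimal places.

k = ln 2 / 5 = 0.13863 per h
Dose 1 (180 mg at t=0 h): 180·exp(−0.13863·33) = 1.856 mg/L
Dose 2 (145 mg at t=5 h): 145·exp(−0.13863·28) = 2.990 mg/L
Dose 3 (435 mg at t=10 h): 435·exp(−0.13863·23) = 17.937 mg/L
Dose 4 (185 mg at t=15 h): 185·exp(−0.13863·18) = 15.257 mg/L
Dose 5 (455 mg at t=20 h): 455·exp(−0.13863·13) = 75.047 mg/L
Dose 6 (255 mg at t=25 h): 255·exp(−0.13863·8) = 84.119 mg/L
Dose 7 (285 mg at t=30 h): 285·exp(−0.13863·3) = 188.030 mg/L
C(33) = 1.856 + 2.990 + 17.937 + 15.257 + 75.047 + 84.119 + 188.030 = 385.234 mg/L

385.234 mg/L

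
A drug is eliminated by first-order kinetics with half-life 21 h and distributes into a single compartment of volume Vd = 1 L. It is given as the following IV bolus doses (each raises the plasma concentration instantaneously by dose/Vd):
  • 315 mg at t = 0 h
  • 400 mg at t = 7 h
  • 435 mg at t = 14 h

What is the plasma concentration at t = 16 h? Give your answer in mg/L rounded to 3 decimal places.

890.171 mg/L

k = ln 2 / 21 = 0.03301 per h
Dose 1 (315 mg at t=0 h): 315·exp(−0.03301·16) = 185.761 mg/L
Dose 2 (400 mg at t=7 h): 400·exp(−0.03301·9) = 297.199 mg/L
Dose 3 (435 mg at t=14 h): 435·exp(−0.03301·2) = 407.211 mg/L
C(16) = 185.761 + 297.199 + 407.211 = 890.171 mg/L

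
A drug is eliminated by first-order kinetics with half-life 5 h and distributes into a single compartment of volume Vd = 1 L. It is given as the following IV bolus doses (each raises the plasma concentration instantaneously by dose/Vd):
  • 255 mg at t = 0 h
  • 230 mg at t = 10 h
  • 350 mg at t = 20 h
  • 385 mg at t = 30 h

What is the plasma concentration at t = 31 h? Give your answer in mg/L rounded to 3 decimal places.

427.318 mg/L

k = ln 2 / 5 = 0.13863 per h
Dose 1 (255 mg at t=0 h): 255·exp(−0.13863·31) = 3.469 mg/L
Dose 2 (230 mg at t=10 h): 230·exp(−0.13863·21) = 12.514 mg/L
Dose 3 (350 mg at t=20 h): 350·exp(−0.13863·11) = 76.173 mg/L
Dose 4 (385 mg at t=30 h): 385·exp(−0.13863·1) = 335.162 mg/L
C(31) = 3.469 + 12.514 + 76.173 + 335.162 = 427.318 mg/L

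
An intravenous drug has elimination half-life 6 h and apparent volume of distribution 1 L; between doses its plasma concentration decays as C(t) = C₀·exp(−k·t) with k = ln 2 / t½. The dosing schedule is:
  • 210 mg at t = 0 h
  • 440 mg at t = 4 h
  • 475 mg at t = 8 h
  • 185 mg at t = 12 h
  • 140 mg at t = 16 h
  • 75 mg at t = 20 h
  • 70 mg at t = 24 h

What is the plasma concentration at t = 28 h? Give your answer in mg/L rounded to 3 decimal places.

220.891 mg/L

k = ln 2 / 6 = 0.11552 per h
Dose 1 (210 mg at t=0 h): 210·exp(−0.11552·28) = 8.268 mg/L
Dose 2 (440 mg at t=4 h): 440·exp(−0.11552·24) = 27.500 mg/L
Dose 3 (475 mg at t=8 h): 475·exp(−0.11552·20) = 47.126 mg/L
Dose 4 (185 mg at t=12 h): 185·exp(−0.11552·16) = 29.136 mg/L
Dose 5 (140 mg at t=16 h): 140·exp(−0.11552·12) = 35.000 mg/L
Dose 6 (75 mg at t=20 h): 75·exp(−0.11552·8) = 29.764 mg/L
Dose 7 (70 mg at t=24 h): 70·exp(−0.11552·4) = 44.097 mg/L
C(28) = 8.268 + 27.500 + 47.126 + 29.136 + 35.000 + 29.764 + 44.097 = 220.891 mg/L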